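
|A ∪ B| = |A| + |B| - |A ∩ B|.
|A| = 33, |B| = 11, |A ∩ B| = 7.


|A ∪ B| = |A| + |B| - |A ∩ B|
= 33 + 11 - 7
= 37

|A ∪ B| = 37


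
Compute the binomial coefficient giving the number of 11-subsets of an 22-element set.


C(n,k) = n! / (k!(n-k)!)
C(22,11) = 22! / (11!11!)
= 705432

C(22,11) = 705432


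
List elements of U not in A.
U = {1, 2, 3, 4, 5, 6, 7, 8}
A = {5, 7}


Aᶜ = U \ A = elements in U but not in A
U = {1, 2, 3, 4, 5, 6, 7, 8}
A = {5, 7}
Aᶜ = {1, 2, 3, 4, 6, 8}

Aᶜ = {1, 2, 3, 4, 6, 8}


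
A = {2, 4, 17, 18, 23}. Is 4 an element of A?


A = {2, 4, 17, 18, 23}
Checking if 4 is in A
4 is in A → True

4 ∈ A


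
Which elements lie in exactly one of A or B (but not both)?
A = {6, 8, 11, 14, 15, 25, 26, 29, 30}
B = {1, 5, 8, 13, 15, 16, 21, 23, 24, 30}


A △ B = (A \ B) ∪ (B \ A) = elements in exactly one of A or B
A \ B = {6, 11, 14, 25, 26, 29}
B \ A = {1, 5, 13, 16, 21, 23, 24}
A △ B = {1, 5, 6, 11, 13, 14, 16, 21, 23, 24, 25, 26, 29}

A △ B = {1, 5, 6, 11, 13, 14, 16, 21, 23, 24, 25, 26, 29}


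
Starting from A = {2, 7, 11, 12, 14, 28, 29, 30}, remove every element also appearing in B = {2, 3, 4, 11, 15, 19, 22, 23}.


A \ B = elements in A but not in B
A = {2, 7, 11, 12, 14, 28, 29, 30}
B = {2, 3, 4, 11, 15, 19, 22, 23}
Remove from A any elements in B
A \ B = {7, 12, 14, 28, 29, 30}

A \ B = {7, 12, 14, 28, 29, 30}


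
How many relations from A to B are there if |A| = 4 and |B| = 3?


A relation from A to B is any subset of A × B.
|A × B| = 4 × 3 = 12
# relations = 2^|A × B| = 2^12 = 4096

Number of relations = 4096


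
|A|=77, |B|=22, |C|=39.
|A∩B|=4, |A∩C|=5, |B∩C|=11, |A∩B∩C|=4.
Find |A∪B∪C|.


|A∪B∪C| = |A|+|B|+|C| - |A∩B|-|A∩C|-|B∩C| + |A∩B∩C|
= 77+22+39 - 4-5-11 + 4
= 138 - 20 + 4
= 122

|A ∪ B ∪ C| = 122


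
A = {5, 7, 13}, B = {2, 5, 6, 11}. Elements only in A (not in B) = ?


A = {5, 7, 13}
B = {2, 5, 6, 11}
Region: only in A (not in B)
Elements: {7, 13}

Elements only in A (not in B): {7, 13}


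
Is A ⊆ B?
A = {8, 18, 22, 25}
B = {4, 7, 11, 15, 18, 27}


A ⊆ B means every element of A is in B.
Elements in A not in B: {8, 22, 25}
So A ⊄ B.

No, A ⊄ B


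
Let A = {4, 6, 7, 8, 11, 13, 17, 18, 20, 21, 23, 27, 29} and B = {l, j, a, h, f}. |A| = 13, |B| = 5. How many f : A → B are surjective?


n = |A| = 13, k = |B| = 5. Surjections via inclusion-exclusion:
S(n,k) = Σ(-1)^i × C(k,i) × (k-i)^n, i=0 to k
i=0: (-1)^0×C(5,0)×5^13 = 1220703125
i=1: (-1)^1×C(5,1)×4^13 = -335544320
i=2: (-1)^2×C(5,2)×3^13 = 15943230
i=3: (-1)^3×C(5,3)×2^13 = -81920
i=4: (-1)^4×C(5,4)×1^13 = 5
i=5: (-1)^5×C(5,5)×0^13 = 0
Total = 901020120

Number of surjections = 901020120


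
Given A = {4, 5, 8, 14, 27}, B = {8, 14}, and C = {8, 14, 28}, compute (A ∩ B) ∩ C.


A ∩ B = {8, 14}
(A ∩ B) ∩ C = {8, 14}

A ∩ B ∩ C = {8, 14}


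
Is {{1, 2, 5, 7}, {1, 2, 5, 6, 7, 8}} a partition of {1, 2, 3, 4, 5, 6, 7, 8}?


A partition requires: (1) non-empty parts, (2) pairwise disjoint, (3) union = U
Parts: {1, 2, 5, 7}, {1, 2, 5, 6, 7, 8}
Union of parts: {1, 2, 5, 6, 7, 8}
U = {1, 2, 3, 4, 5, 6, 7, 8}
All non-empty? True
Pairwise disjoint? False
Covers U? False

No, not a valid partition


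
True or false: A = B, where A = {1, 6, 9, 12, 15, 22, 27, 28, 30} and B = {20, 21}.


Two sets are equal iff they have exactly the same elements.
A = {1, 6, 9, 12, 15, 22, 27, 28, 30}
B = {20, 21}
Differences: {1, 6, 9, 12, 15, 20, 21, 22, 27, 28, 30}
A ≠ B

No, A ≠ B


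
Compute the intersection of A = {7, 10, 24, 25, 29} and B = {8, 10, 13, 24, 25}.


A ∩ B = elements in both A and B
A = {7, 10, 24, 25, 29}
B = {8, 10, 13, 24, 25}
A ∩ B = {10, 24, 25}

A ∩ B = {10, 24, 25}


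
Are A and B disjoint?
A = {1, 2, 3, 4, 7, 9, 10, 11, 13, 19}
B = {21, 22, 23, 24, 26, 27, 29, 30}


Disjoint means A ∩ B = ∅.
A ∩ B = ∅
A ∩ B = ∅, so A and B are disjoint.

Yes, A and B are disjoint


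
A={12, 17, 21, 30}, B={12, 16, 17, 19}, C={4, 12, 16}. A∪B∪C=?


A ∪ B = {12, 16, 17, 19, 21, 30}
(A ∪ B) ∪ C = {4, 12, 16, 17, 19, 21, 30}

A ∪ B ∪ C = {4, 12, 16, 17, 19, 21, 30}


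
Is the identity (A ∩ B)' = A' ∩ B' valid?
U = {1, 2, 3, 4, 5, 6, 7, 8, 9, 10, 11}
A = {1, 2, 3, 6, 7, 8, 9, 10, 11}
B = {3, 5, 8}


LHS: A ∩ B = {3, 8}
(A ∩ B)' = U \ (A ∩ B) = {1, 2, 4, 5, 6, 7, 9, 10, 11}
A' = {4, 5}, B' = {1, 2, 4, 6, 7, 9, 10, 11}
Claimed RHS: A' ∩ B' = {4}
Identity is INVALID: LHS = {1, 2, 4, 5, 6, 7, 9, 10, 11} but the RHS claimed here equals {4}. The correct form is (A ∩ B)' = A' ∪ B'.

Identity is invalid: (A ∩ B)' = {1, 2, 4, 5, 6, 7, 9, 10, 11} but A' ∩ B' = {4}. The correct De Morgan law is (A ∩ B)' = A' ∪ B'.


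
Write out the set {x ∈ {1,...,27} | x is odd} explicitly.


Checking each candidate:
Condition: odd numbers in {1,...,27}
Result = {1, 3, 5, 7, 9, 11, 13, 15, 17, 19, 21, 23, 25, 27}

{1, 3, 5, 7, 9, 11, 13, 15, 17, 19, 21, 23, 25, 27}


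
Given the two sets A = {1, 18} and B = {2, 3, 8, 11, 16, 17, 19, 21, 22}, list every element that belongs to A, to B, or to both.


A ∪ B = all elements in A or B (or both)
A = {1, 18}
B = {2, 3, 8, 11, 16, 17, 19, 21, 22}
A ∪ B = {1, 2, 3, 8, 11, 16, 17, 18, 19, 21, 22}

A ∪ B = {1, 2, 3, 8, 11, 16, 17, 18, 19, 21, 22}


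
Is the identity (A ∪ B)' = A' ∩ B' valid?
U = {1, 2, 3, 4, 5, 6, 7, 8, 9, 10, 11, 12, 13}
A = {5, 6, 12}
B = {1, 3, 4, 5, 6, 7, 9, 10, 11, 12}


LHS: A ∪ B = {1, 3, 4, 5, 6, 7, 9, 10, 11, 12}
(A ∪ B)' = U \ (A ∪ B) = {2, 8, 13}
A' = {1, 2, 3, 4, 7, 8, 9, 10, 11, 13}, B' = {2, 8, 13}
Claimed RHS: A' ∩ B' = {2, 8, 13}
Identity is VALID: LHS = RHS = {2, 8, 13} ✓

Identity is valid. (A ∪ B)' = A' ∩ B' = {2, 8, 13}


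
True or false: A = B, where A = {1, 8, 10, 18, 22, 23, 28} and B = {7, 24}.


Two sets are equal iff they have exactly the same elements.
A = {1, 8, 10, 18, 22, 23, 28}
B = {7, 24}
Differences: {1, 7, 8, 10, 18, 22, 23, 24, 28}
A ≠ B

No, A ≠ B


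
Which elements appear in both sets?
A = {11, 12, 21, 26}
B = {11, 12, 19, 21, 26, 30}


A ∩ B = elements in both A and B
A = {11, 12, 21, 26}
B = {11, 12, 19, 21, 26, 30}
A ∩ B = {11, 12, 21, 26}

A ∩ B = {11, 12, 21, 26}


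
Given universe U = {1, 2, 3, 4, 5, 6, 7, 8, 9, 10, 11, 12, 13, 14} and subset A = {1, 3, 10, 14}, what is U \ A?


Aᶜ = U \ A = elements in U but not in A
U = {1, 2, 3, 4, 5, 6, 7, 8, 9, 10, 11, 12, 13, 14}
A = {1, 3, 10, 14}
Aᶜ = {2, 4, 5, 6, 7, 8, 9, 11, 12, 13}

Aᶜ = {2, 4, 5, 6, 7, 8, 9, 11, 12, 13}


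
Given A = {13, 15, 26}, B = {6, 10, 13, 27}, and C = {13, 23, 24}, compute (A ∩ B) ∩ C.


A ∩ B = {13}
(A ∩ B) ∩ C = {13}

A ∩ B ∩ C = {13}


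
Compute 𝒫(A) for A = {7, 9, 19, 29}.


|A| = 4, so |P(A)| = 2^4 = 16
Enumerate subsets by cardinality (0 to 4):
∅, {7}, {9}, {19}, {29}, {7, 9}, {7, 19}, {7, 29}, {9, 19}, {9, 29}, {19, 29}, {7, 9, 19}, {7, 9, 29}, {7, 19, 29}, {9, 19, 29}, {7, 9, 19, 29}

P(A) has 16 subsets: ∅, {7}, {9}, {19}, {29}, {7, 9}, {7, 19}, {7, 29}, {9, 19}, {9, 29}, {19, 29}, {7, 9, 19}, {7, 9, 29}, {7, 19, 29}, {9, 19, 29}, {7, 9, 19, 29}


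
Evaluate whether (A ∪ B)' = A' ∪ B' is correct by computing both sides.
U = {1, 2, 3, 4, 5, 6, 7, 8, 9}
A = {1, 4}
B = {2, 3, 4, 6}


LHS: A ∪ B = {1, 2, 3, 4, 6}
(A ∪ B)' = U \ (A ∪ B) = {5, 7, 8, 9}
A' = {2, 3, 5, 6, 7, 8, 9}, B' = {1, 5, 7, 8, 9}
Claimed RHS: A' ∪ B' = {1, 2, 3, 5, 6, 7, 8, 9}
Identity is INVALID: LHS = {5, 7, 8, 9} but the RHS claimed here equals {1, 2, 3, 5, 6, 7, 8, 9}. The correct form is (A ∪ B)' = A' ∩ B'.

Identity is invalid: (A ∪ B)' = {5, 7, 8, 9} but A' ∪ B' = {1, 2, 3, 5, 6, 7, 8, 9}. The correct De Morgan law is (A ∪ B)' = A' ∩ B'.


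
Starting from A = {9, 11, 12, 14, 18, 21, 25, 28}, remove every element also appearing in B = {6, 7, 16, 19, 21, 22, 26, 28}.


A \ B = elements in A but not in B
A = {9, 11, 12, 14, 18, 21, 25, 28}
B = {6, 7, 16, 19, 21, 22, 26, 28}
Remove from A any elements in B
A \ B = {9, 11, 12, 14, 18, 25}

A \ B = {9, 11, 12, 14, 18, 25}


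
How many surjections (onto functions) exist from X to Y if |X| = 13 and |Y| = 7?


n = |X| = 13, k = |Y| = 7. Surjections via inclusion-exclusion:
S(n,k) = Σ(-1)^i × C(k,i) × (k-i)^n, i=0 to k
i=0: (-1)^0×C(7,0)×7^13 = 96889010407
i=1: (-1)^1×C(7,1)×6^13 = -91424858112
i=2: (-1)^2×C(7,2)×5^13 = 25634765625
i=3: (-1)^3×C(7,3)×4^13 = -2348810240
i=4: (-1)^4×C(7,4)×3^13 = 55801305
i=5: (-1)^5×C(7,5)×2^13 = -172032
i=6: (-1)^6×C(7,6)×1^13 = 7
i=7: (-1)^7×C(7,7)×0^13 = 0
Total = 28805736960

Number of surjections = 28805736960


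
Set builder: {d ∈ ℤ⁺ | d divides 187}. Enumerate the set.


Checking each candidate:
Condition: positive divisors of 187
Result = {1, 11, 17, 187}

{1, 11, 17, 187}


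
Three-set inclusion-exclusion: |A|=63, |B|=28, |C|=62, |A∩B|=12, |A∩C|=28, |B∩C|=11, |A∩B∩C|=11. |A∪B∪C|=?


|A∪B∪C| = |A|+|B|+|C| - |A∩B|-|A∩C|-|B∩C| + |A∩B∩C|
= 63+28+62 - 12-28-11 + 11
= 153 - 51 + 11
= 113

|A ∪ B ∪ C| = 113


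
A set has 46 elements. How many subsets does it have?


Number of subsets = 2^n
= 2^46
= 70368744177664

|P(A)| = 70368744177664


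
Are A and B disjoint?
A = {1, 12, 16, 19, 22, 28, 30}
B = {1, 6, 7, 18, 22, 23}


Disjoint means A ∩ B = ∅.
A ∩ B = {1, 22}
A ∩ B ≠ ∅, so A and B are NOT disjoint.

No, A and B are not disjoint (A ∩ B = {1, 22})


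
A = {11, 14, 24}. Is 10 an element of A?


A = {11, 14, 24}
Checking if 10 is in A
10 is not in A → False

10 ∉ A


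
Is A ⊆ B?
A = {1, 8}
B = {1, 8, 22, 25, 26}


A ⊆ B means every element of A is in B.
All elements of A are in B.
So A ⊆ B.

Yes, A ⊆ B


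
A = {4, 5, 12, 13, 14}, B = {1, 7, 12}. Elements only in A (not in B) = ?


A = {4, 5, 12, 13, 14}
B = {1, 7, 12}
Region: only in A (not in B)
Elements: {4, 5, 13, 14}

Elements only in A (not in B): {4, 5, 13, 14}


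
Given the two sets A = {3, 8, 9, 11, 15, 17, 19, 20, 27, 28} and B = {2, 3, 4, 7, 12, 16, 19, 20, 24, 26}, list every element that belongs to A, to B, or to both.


A ∪ B = all elements in A or B (or both)
A = {3, 8, 9, 11, 15, 17, 19, 20, 27, 28}
B = {2, 3, 4, 7, 12, 16, 19, 20, 24, 26}
A ∪ B = {2, 3, 4, 7, 8, 9, 11, 12, 15, 16, 17, 19, 20, 24, 26, 27, 28}

A ∪ B = {2, 3, 4, 7, 8, 9, 11, 12, 15, 16, 17, 19, 20, 24, 26, 27, 28}


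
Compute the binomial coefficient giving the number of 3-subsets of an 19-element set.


C(n,k) = n! / (k!(n-k)!)
C(19,3) = 19! / (3!16!)
= 969

C(19,3) = 969


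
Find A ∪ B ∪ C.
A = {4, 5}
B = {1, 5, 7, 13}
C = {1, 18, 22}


A ∪ B = {1, 4, 5, 7, 13}
(A ∪ B) ∪ C = {1, 4, 5, 7, 13, 18, 22}

A ∪ B ∪ C = {1, 4, 5, 7, 13, 18, 22}


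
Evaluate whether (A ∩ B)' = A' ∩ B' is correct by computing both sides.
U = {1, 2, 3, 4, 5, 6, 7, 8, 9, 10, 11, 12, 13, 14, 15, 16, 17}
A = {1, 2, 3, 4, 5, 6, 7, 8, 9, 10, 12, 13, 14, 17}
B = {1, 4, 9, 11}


LHS: A ∩ B = {1, 4, 9}
(A ∩ B)' = U \ (A ∩ B) = {2, 3, 5, 6, 7, 8, 10, 11, 12, 13, 14, 15, 16, 17}
A' = {11, 15, 16}, B' = {2, 3, 5, 6, 7, 8, 10, 12, 13, 14, 15, 16, 17}
Claimed RHS: A' ∩ B' = {15, 16}
Identity is INVALID: LHS = {2, 3, 5, 6, 7, 8, 10, 11, 12, 13, 14, 15, 16, 17} but the RHS claimed here equals {15, 16}. The correct form is (A ∩ B)' = A' ∪ B'.

Identity is invalid: (A ∩ B)' = {2, 3, 5, 6, 7, 8, 10, 11, 12, 13, 14, 15, 16, 17} but A' ∩ B' = {15, 16}. The correct De Morgan law is (A ∩ B)' = A' ∪ B'.


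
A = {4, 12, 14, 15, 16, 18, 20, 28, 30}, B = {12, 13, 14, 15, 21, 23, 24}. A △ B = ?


A △ B = (A \ B) ∪ (B \ A) = elements in exactly one of A or B
A \ B = {4, 16, 18, 20, 28, 30}
B \ A = {13, 21, 23, 24}
A △ B = {4, 13, 16, 18, 20, 21, 23, 24, 28, 30}

A △ B = {4, 13, 16, 18, 20, 21, 23, 24, 28, 30}


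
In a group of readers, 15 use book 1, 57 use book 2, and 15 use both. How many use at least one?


|A ∪ B| = |A| + |B| - |A ∩ B|
= 15 + 57 - 15
= 57

|A ∪ B| = 57


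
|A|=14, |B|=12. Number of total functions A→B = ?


Each of |A| = 14 inputs maps to any of |B| = 12 outputs.
# functions = |B|^|A| = 12^14
= 1283918464548864

Number of functions = 1283918464548864


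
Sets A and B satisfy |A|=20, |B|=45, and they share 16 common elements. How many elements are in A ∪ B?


|A ∪ B| = |A| + |B| - |A ∩ B|
= 20 + 45 - 16
= 49

|A ∪ B| = 49


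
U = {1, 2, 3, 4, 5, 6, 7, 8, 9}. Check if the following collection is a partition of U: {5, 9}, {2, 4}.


A partition requires: (1) non-empty parts, (2) pairwise disjoint, (3) union = U
Parts: {5, 9}, {2, 4}
Union of parts: {2, 4, 5, 9}
U = {1, 2, 3, 4, 5, 6, 7, 8, 9}
All non-empty? True
Pairwise disjoint? True
Covers U? False

No, not a valid partition


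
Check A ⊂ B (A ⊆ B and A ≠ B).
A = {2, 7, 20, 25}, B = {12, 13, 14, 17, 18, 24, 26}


A ⊂ B requires: A ⊆ B AND A ≠ B.
A ⊆ B? No
A ⊄ B, so A is not a proper subset.

No, A is not a proper subset of B


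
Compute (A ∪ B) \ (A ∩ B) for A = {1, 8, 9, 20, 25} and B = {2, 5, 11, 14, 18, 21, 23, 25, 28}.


A △ B = (A \ B) ∪ (B \ A) = elements in exactly one of A or B
A \ B = {1, 8, 9, 20}
B \ A = {2, 5, 11, 14, 18, 21, 23, 28}
A △ B = {1, 2, 5, 8, 9, 11, 14, 18, 20, 21, 23, 28}

A △ B = {1, 2, 5, 8, 9, 11, 14, 18, 20, 21, 23, 28}


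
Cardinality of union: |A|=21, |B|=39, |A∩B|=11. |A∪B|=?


|A ∪ B| = |A| + |B| - |A ∩ B|
= 21 + 39 - 11
= 49

|A ∪ B| = 49


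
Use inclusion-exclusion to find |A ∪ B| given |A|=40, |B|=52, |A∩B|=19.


|A ∪ B| = |A| + |B| - |A ∩ B|
= 40 + 52 - 19
= 73

|A ∪ B| = 73


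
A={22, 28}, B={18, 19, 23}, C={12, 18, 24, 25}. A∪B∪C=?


A ∪ B = {18, 19, 22, 23, 28}
(A ∪ B) ∪ C = {12, 18, 19, 22, 23, 24, 25, 28}

A ∪ B ∪ C = {12, 18, 19, 22, 23, 24, 25, 28}


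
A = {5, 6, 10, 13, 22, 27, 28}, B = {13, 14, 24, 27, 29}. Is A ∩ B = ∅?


Disjoint means A ∩ B = ∅.
A ∩ B = {13, 27}
A ∩ B ≠ ∅, so A and B are NOT disjoint.

No, A and B are not disjoint (A ∩ B = {13, 27})


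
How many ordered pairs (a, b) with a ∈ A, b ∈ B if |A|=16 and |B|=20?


|A × B| = |A| × |B|
= 16 × 20
= 320

|A × B| = 320


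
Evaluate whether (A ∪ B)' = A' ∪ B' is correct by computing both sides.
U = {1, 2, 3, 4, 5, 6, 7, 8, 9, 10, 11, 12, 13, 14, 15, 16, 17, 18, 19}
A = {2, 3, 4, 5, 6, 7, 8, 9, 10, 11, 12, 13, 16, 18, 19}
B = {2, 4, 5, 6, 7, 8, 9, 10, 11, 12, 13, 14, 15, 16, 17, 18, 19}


LHS: A ∪ B = {2, 3, 4, 5, 6, 7, 8, 9, 10, 11, 12, 13, 14, 15, 16, 17, 18, 19}
(A ∪ B)' = U \ (A ∪ B) = {1}
A' = {1, 14, 15, 17}, B' = {1, 3}
Claimed RHS: A' ∪ B' = {1, 3, 14, 15, 17}
Identity is INVALID: LHS = {1} but the RHS claimed here equals {1, 3, 14, 15, 17}. The correct form is (A ∪ B)' = A' ∩ B'.

Identity is invalid: (A ∪ B)' = {1} but A' ∪ B' = {1, 3, 14, 15, 17}. The correct De Morgan law is (A ∪ B)' = A' ∩ B'.


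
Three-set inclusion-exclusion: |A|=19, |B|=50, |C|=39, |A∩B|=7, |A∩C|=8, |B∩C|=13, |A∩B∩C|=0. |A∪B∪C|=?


|A∪B∪C| = |A|+|B|+|C| - |A∩B|-|A∩C|-|B∩C| + |A∩B∩C|
= 19+50+39 - 7-8-13 + 0
= 108 - 28 + 0
= 80

|A ∪ B ∪ C| = 80


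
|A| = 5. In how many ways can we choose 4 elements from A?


C(n,k) = n! / (k!(n-k)!)
C(5,4) = 5! / (4!1!)
= 5

C(5,4) = 5


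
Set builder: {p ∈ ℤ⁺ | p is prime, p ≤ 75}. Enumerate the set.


Checking each candidate:
Condition: primes ≤ 75
Result = {2, 3, 5, 7, 11, 13, 17, 19, 23, 29, 31, 37, 41, 43, 47, 53, 59, 61, 67, 71, 73}

{2, 3, 5, 7, 11, 13, 17, 19, 23, 29, 31, 37, 41, 43, 47, 53, 59, 61, 67, 71, 73}


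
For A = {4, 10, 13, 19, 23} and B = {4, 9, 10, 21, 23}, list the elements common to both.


A ∩ B = elements in both A and B
A = {4, 10, 13, 19, 23}
B = {4, 9, 10, 21, 23}
A ∩ B = {4, 10, 23}

A ∩ B = {4, 10, 23}


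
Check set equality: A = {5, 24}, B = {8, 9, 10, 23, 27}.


Two sets are equal iff they have exactly the same elements.
A = {5, 24}
B = {8, 9, 10, 23, 27}
Differences: {5, 8, 9, 10, 23, 24, 27}
A ≠ B

No, A ≠ B


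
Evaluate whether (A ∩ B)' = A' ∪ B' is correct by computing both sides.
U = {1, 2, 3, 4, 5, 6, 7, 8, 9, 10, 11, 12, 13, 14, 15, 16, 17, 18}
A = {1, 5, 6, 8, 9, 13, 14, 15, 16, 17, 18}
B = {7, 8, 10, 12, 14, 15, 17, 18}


LHS: A ∩ B = {8, 14, 15, 17, 18}
(A ∩ B)' = U \ (A ∩ B) = {1, 2, 3, 4, 5, 6, 7, 9, 10, 11, 12, 13, 16}
A' = {2, 3, 4, 7, 10, 11, 12}, B' = {1, 2, 3, 4, 5, 6, 9, 11, 13, 16}
Claimed RHS: A' ∪ B' = {1, 2, 3, 4, 5, 6, 7, 9, 10, 11, 12, 13, 16}
Identity is VALID: LHS = RHS = {1, 2, 3, 4, 5, 6, 7, 9, 10, 11, 12, 13, 16} ✓

Identity is valid. (A ∩ B)' = A' ∪ B' = {1, 2, 3, 4, 5, 6, 7, 9, 10, 11, 12, 13, 16}


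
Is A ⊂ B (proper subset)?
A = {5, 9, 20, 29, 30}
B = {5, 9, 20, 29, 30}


A ⊂ B requires: A ⊆ B AND A ≠ B.
A ⊆ B? Yes
A = B? Yes
A = B, so A is not a PROPER subset.

No, A is not a proper subset of B


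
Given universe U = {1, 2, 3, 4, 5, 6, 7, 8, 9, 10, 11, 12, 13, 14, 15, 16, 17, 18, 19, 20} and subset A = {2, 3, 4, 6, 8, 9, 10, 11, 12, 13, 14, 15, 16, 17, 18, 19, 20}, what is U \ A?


Aᶜ = U \ A = elements in U but not in A
U = {1, 2, 3, 4, 5, 6, 7, 8, 9, 10, 11, 12, 13, 14, 15, 16, 17, 18, 19, 20}
A = {2, 3, 4, 6, 8, 9, 10, 11, 12, 13, 14, 15, 16, 17, 18, 19, 20}
Aᶜ = {1, 5, 7}

Aᶜ = {1, 5, 7}


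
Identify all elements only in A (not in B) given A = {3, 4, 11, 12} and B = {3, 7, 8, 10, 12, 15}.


A = {3, 4, 11, 12}
B = {3, 7, 8, 10, 12, 15}
Region: only in A (not in B)
Elements: {4, 11}

Elements only in A (not in B): {4, 11}


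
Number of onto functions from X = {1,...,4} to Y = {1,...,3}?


n = |X| = 4, k = |Y| = 3. Surjections via inclusion-exclusion:
S(n,k) = Σ(-1)^i × C(k,i) × (k-i)^n, i=0 to k
i=0: (-1)^0×C(3,0)×3^4 = 81
i=1: (-1)^1×C(3,1)×2^4 = -48
i=2: (-1)^2×C(3,2)×1^4 = 3
i=3: (-1)^3×C(3,3)×0^4 = 0
Total = 36

Number of surjections = 36


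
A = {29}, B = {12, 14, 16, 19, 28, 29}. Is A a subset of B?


A ⊆ B means every element of A is in B.
All elements of A are in B.
So A ⊆ B.

Yes, A ⊆ B


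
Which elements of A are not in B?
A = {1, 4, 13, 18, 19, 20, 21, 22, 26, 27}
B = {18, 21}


A \ B = elements in A but not in B
A = {1, 4, 13, 18, 19, 20, 21, 22, 26, 27}
B = {18, 21}
Remove from A any elements in B
A \ B = {1, 4, 13, 19, 20, 22, 26, 27}

A \ B = {1, 4, 13, 19, 20, 22, 26, 27}


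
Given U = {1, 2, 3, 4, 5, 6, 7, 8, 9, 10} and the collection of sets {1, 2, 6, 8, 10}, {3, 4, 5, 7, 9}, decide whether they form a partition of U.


A partition requires: (1) non-empty parts, (2) pairwise disjoint, (3) union = U
Parts: {1, 2, 6, 8, 10}, {3, 4, 5, 7, 9}
Union of parts: {1, 2, 3, 4, 5, 6, 7, 8, 9, 10}
U = {1, 2, 3, 4, 5, 6, 7, 8, 9, 10}
All non-empty? True
Pairwise disjoint? True
Covers U? True

Yes, valid partition


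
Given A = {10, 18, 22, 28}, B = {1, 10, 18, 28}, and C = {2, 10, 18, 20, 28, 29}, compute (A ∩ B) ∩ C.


A ∩ B = {10, 18, 28}
(A ∩ B) ∩ C = {10, 18, 28}

A ∩ B ∩ C = {10, 18, 28}


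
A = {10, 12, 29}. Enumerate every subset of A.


|A| = 3, so |P(A)| = 2^3 = 8
Enumerate subsets by cardinality (0 to 3):
∅, {10}, {12}, {29}, {10, 12}, {10, 29}, {12, 29}, {10, 12, 29}

P(A) has 8 subsets: ∅, {10}, {12}, {29}, {10, 12}, {10, 29}, {12, 29}, {10, 12, 29}


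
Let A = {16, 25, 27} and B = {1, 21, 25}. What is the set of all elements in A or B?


A ∪ B = all elements in A or B (or both)
A = {16, 25, 27}
B = {1, 21, 25}
A ∪ B = {1, 16, 21, 25, 27}

A ∪ B = {1, 16, 21, 25, 27}


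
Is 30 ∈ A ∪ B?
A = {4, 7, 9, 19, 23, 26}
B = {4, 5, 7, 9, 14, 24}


A = {4, 7, 9, 19, 23, 26}, B = {4, 5, 7, 9, 14, 24}
A ∪ B = all elements in A or B
A ∪ B = {4, 5, 7, 9, 14, 19, 23, 24, 26}
Checking if 30 ∈ A ∪ B
30 is not in A ∪ B → False

30 ∉ A ∪ B


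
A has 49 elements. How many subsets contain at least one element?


Total subsets = 2^n = 2^49 = 562949953421312
Non-empty subsets exclude the empty set: 2^n - 1
= 562949953421312 - 1
= 562949953421311

Number of non-empty subsets = 562949953421311


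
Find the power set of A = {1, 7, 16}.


|A| = 3, so |P(A)| = 2^3 = 8
Enumerate subsets by cardinality (0 to 3):
∅, {1}, {7}, {16}, {1, 7}, {1, 16}, {7, 16}, {1, 7, 16}

P(A) has 8 subsets: ∅, {1}, {7}, {16}, {1, 7}, {1, 16}, {7, 16}, {1, 7, 16}


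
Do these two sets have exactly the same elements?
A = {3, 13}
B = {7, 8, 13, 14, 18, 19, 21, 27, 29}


Two sets are equal iff they have exactly the same elements.
A = {3, 13}
B = {7, 8, 13, 14, 18, 19, 21, 27, 29}
Differences: {3, 7, 8, 14, 18, 19, 21, 27, 29}
A ≠ B

No, A ≠ B


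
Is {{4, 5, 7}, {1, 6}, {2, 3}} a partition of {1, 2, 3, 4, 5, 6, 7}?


A partition requires: (1) non-empty parts, (2) pairwise disjoint, (3) union = U
Parts: {4, 5, 7}, {1, 6}, {2, 3}
Union of parts: {1, 2, 3, 4, 5, 6, 7}
U = {1, 2, 3, 4, 5, 6, 7}
All non-empty? True
Pairwise disjoint? True
Covers U? True

Yes, valid partition


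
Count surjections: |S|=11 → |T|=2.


n = |S| = 11, k = |T| = 2. Surjections via inclusion-exclusion:
S(n,k) = Σ(-1)^i × C(k,i) × (k-i)^n, i=0 to k
i=0: (-1)^0×C(2,0)×2^11 = 2048
i=1: (-1)^1×C(2,1)×1^11 = -2
i=2: (-1)^2×C(2,2)×0^11 = 0
Total = 2046

Number of surjections = 2046


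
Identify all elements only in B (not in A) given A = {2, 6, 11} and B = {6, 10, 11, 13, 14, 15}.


A = {2, 6, 11}
B = {6, 10, 11, 13, 14, 15}
Region: only in B (not in A)
Elements: {10, 13, 14, 15}

Elements only in B (not in A): {10, 13, 14, 15}


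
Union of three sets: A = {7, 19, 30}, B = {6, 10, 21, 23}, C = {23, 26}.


A ∪ B = {6, 7, 10, 19, 21, 23, 30}
(A ∪ B) ∪ C = {6, 7, 10, 19, 21, 23, 26, 30}

A ∪ B ∪ C = {6, 7, 10, 19, 21, 23, 26, 30}


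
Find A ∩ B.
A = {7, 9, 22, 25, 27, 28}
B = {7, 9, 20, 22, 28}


A ∩ B = elements in both A and B
A = {7, 9, 22, 25, 27, 28}
B = {7, 9, 20, 22, 28}
A ∩ B = {7, 9, 22, 28}

A ∩ B = {7, 9, 22, 28}


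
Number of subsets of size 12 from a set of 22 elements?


C(n,k) = n! / (k!(n-k)!)
C(22,12) = 22! / (12!10!)
= 646646

C(22,12) = 646646


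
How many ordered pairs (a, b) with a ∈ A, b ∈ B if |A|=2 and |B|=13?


|A × B| = |A| × |B|
= 2 × 13
= 26

|A × B| = 26


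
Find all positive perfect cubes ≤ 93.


Checking each candidate:
Condition: positive perfect cubes ≤ 93
Result = {1, 8, 27, 64}

{1, 8, 27, 64}


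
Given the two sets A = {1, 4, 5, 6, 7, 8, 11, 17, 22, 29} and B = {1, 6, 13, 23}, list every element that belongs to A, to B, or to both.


A ∪ B = all elements in A or B (or both)
A = {1, 4, 5, 6, 7, 8, 11, 17, 22, 29}
B = {1, 6, 13, 23}
A ∪ B = {1, 4, 5, 6, 7, 8, 11, 13, 17, 22, 23, 29}

A ∪ B = {1, 4, 5, 6, 7, 8, 11, 13, 17, 22, 23, 29}


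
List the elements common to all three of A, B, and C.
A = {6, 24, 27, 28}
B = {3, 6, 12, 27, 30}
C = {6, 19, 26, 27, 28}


A ∩ B = {6, 27}
(A ∩ B) ∩ C = {6, 27}

A ∩ B ∩ C = {6, 27}


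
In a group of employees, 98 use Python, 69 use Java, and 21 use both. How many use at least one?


|A ∪ B| = |A| + |B| - |A ∩ B|
= 98 + 69 - 21
= 146

|A ∪ B| = 146


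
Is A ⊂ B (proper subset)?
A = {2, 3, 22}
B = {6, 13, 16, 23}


A ⊂ B requires: A ⊆ B AND A ≠ B.
A ⊆ B? No
A ⊄ B, so A is not a proper subset.

No, A is not a proper subset of B


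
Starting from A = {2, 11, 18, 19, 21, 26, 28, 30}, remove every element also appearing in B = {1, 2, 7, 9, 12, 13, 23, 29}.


A \ B = elements in A but not in B
A = {2, 11, 18, 19, 21, 26, 28, 30}
B = {1, 2, 7, 9, 12, 13, 23, 29}
Remove from A any elements in B
A \ B = {11, 18, 19, 21, 26, 28, 30}

A \ B = {11, 18, 19, 21, 26, 28, 30}


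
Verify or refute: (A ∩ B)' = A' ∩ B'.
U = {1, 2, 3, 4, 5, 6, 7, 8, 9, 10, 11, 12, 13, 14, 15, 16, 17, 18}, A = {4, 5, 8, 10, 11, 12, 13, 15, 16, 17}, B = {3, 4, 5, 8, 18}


LHS: A ∩ B = {4, 5, 8}
(A ∩ B)' = U \ (A ∩ B) = {1, 2, 3, 6, 7, 9, 10, 11, 12, 13, 14, 15, 16, 17, 18}
A' = {1, 2, 3, 6, 7, 9, 14, 18}, B' = {1, 2, 6, 7, 9, 10, 11, 12, 13, 14, 15, 16, 17}
Claimed RHS: A' ∩ B' = {1, 2, 6, 7, 9, 14}
Identity is INVALID: LHS = {1, 2, 3, 6, 7, 9, 10, 11, 12, 13, 14, 15, 16, 17, 18} but the RHS claimed here equals {1, 2, 6, 7, 9, 14}. The correct form is (A ∩ B)' = A' ∪ B'.

Identity is invalid: (A ∩ B)' = {1, 2, 3, 6, 7, 9, 10, 11, 12, 13, 14, 15, 16, 17, 18} but A' ∩ B' = {1, 2, 6, 7, 9, 14}. The correct De Morgan law is (A ∩ B)' = A' ∪ B'.


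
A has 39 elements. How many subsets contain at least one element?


Total subsets = 2^n = 2^39 = 549755813888
Non-empty subsets exclude the empty set: 2^n - 1
= 549755813888 - 1
= 549755813887

Number of non-empty subsets = 549755813887


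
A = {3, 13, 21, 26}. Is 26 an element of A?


A = {3, 13, 21, 26}
Checking if 26 is in A
26 is in A → True

26 ∈ A


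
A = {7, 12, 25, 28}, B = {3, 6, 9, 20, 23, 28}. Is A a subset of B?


A ⊆ B means every element of A is in B.
Elements in A not in B: {7, 12, 25}
So A ⊄ B.

No, A ⊄ B


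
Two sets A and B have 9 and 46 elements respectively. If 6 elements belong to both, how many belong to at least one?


|A ∪ B| = |A| + |B| - |A ∩ B|
= 9 + 46 - 6
= 49

|A ∪ B| = 49


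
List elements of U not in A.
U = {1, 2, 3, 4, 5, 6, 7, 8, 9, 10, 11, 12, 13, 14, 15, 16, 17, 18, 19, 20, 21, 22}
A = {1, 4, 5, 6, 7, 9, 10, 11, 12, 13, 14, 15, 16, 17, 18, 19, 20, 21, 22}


Aᶜ = U \ A = elements in U but not in A
U = {1, 2, 3, 4, 5, 6, 7, 8, 9, 10, 11, 12, 13, 14, 15, 16, 17, 18, 19, 20, 21, 22}
A = {1, 4, 5, 6, 7, 9, 10, 11, 12, 13, 14, 15, 16, 17, 18, 19, 20, 21, 22}
Aᶜ = {2, 3, 8}

Aᶜ = {2, 3, 8}


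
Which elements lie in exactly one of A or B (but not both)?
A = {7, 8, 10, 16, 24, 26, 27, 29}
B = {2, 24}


A △ B = (A \ B) ∪ (B \ A) = elements in exactly one of A or B
A \ B = {7, 8, 10, 16, 26, 27, 29}
B \ A = {2}
A △ B = {2, 7, 8, 10, 16, 26, 27, 29}

A △ B = {2, 7, 8, 10, 16, 26, 27, 29}


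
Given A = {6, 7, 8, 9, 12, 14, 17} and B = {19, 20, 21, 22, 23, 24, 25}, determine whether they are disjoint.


Disjoint means A ∩ B = ∅.
A ∩ B = ∅
A ∩ B = ∅, so A and B are disjoint.

Yes, A and B are disjoint


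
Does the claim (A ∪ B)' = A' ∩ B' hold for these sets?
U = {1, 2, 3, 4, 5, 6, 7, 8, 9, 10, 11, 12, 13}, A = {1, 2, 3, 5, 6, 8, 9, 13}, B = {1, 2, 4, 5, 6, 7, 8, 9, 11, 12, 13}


LHS: A ∪ B = {1, 2, 3, 4, 5, 6, 7, 8, 9, 11, 12, 13}
(A ∪ B)' = U \ (A ∪ B) = {10}
A' = {4, 7, 10, 11, 12}, B' = {3, 10}
Claimed RHS: A' ∩ B' = {10}
Identity is VALID: LHS = RHS = {10} ✓

Identity is valid. (A ∪ B)' = A' ∩ B' = {10}


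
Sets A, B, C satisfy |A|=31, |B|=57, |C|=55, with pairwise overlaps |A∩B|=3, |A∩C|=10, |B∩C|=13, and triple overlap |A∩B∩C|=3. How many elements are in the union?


|A∪B∪C| = |A|+|B|+|C| - |A∩B|-|A∩C|-|B∩C| + |A∩B∩C|
= 31+57+55 - 3-10-13 + 3
= 143 - 26 + 3
= 120

|A ∪ B ∪ C| = 120


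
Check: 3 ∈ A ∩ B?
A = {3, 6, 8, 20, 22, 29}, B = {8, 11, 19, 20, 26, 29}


A = {3, 6, 8, 20, 22, 29}, B = {8, 11, 19, 20, 26, 29}
A ∩ B = elements in both A and B
A ∩ B = {8, 20, 29}
Checking if 3 ∈ A ∩ B
3 is not in A ∩ B → False

3 ∉ A ∩ B


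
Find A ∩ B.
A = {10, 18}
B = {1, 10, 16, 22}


A ∩ B = elements in both A and B
A = {10, 18}
B = {1, 10, 16, 22}
A ∩ B = {10}

A ∩ B = {10}


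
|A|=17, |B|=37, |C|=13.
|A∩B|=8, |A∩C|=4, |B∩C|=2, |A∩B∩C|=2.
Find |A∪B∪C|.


|A∪B∪C| = |A|+|B|+|C| - |A∩B|-|A∩C|-|B∩C| + |A∩B∩C|
= 17+37+13 - 8-4-2 + 2
= 67 - 14 + 2
= 55

|A ∪ B ∪ C| = 55


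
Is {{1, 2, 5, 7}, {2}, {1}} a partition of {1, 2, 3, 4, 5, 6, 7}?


A partition requires: (1) non-empty parts, (2) pairwise disjoint, (3) union = U
Parts: {1, 2, 5, 7}, {2}, {1}
Union of parts: {1, 2, 5, 7}
U = {1, 2, 3, 4, 5, 6, 7}
All non-empty? True
Pairwise disjoint? False
Covers U? False

No, not a valid partition


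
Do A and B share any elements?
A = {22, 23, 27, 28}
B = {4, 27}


Disjoint means A ∩ B = ∅.
A ∩ B = {27}
A ∩ B ≠ ∅, so A and B are NOT disjoint.

Yes — A and B share the element(s) of A ∩ B = {27}, so they are not disjoint


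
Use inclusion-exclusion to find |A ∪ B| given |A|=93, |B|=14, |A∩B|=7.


|A ∪ B| = |A| + |B| - |A ∩ B|
= 93 + 14 - 7
= 100

|A ∪ B| = 100


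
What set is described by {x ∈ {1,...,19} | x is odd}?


Checking each candidate:
Condition: odd numbers in {1,...,19}
Result = {1, 3, 5, 7, 9, 11, 13, 15, 17, 19}

{1, 3, 5, 7, 9, 11, 13, 15, 17, 19}


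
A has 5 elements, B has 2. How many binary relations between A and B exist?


A relation from A to B is any subset of A × B.
|A × B| = 5 × 2 = 10
# relations = 2^|A × B| = 2^10 = 1024

Number of relations = 1024


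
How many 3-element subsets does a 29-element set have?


C(n,k) = n! / (k!(n-k)!)
C(29,3) = 29! / (3!26!)
= 3654

C(29,3) = 3654


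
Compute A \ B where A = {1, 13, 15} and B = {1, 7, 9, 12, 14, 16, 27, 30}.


A \ B = elements in A but not in B
A = {1, 13, 15}
B = {1, 7, 9, 12, 14, 16, 27, 30}
Remove from A any elements in B
A \ B = {13, 15}

A \ B = {13, 15}


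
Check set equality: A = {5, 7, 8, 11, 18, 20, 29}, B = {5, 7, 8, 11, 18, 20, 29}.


Two sets are equal iff they have exactly the same elements.
A = {5, 7, 8, 11, 18, 20, 29}
B = {5, 7, 8, 11, 18, 20, 29}
Same elements → A = B

Yes, A = B


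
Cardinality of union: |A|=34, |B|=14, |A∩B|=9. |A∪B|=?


|A ∪ B| = |A| + |B| - |A ∩ B|
= 34 + 14 - 9
= 39

|A ∪ B| = 39


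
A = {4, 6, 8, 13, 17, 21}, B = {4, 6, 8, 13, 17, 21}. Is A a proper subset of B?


A ⊂ B requires: A ⊆ B AND A ≠ B.
A ⊆ B? Yes
A = B? Yes
A = B, so A is not a PROPER subset.

No, A is not a proper subset of B


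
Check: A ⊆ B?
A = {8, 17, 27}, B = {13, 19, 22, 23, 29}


A ⊆ B means every element of A is in B.
Elements in A not in B: {8, 17, 27}
So A ⊄ B.

No, A ⊄ B


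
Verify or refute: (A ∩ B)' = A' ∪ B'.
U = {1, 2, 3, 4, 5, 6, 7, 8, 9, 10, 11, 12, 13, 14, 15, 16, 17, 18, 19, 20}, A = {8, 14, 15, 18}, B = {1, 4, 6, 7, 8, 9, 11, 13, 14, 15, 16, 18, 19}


LHS: A ∩ B = {8, 14, 15, 18}
(A ∩ B)' = U \ (A ∩ B) = {1, 2, 3, 4, 5, 6, 7, 9, 10, 11, 12, 13, 16, 17, 19, 20}
A' = {1, 2, 3, 4, 5, 6, 7, 9, 10, 11, 12, 13, 16, 17, 19, 20}, B' = {2, 3, 5, 10, 12, 17, 20}
Claimed RHS: A' ∪ B' = {1, 2, 3, 4, 5, 6, 7, 9, 10, 11, 12, 13, 16, 17, 19, 20}
Identity is VALID: LHS = RHS = {1, 2, 3, 4, 5, 6, 7, 9, 10, 11, 12, 13, 16, 17, 19, 20} ✓

Identity is valid. (A ∩ B)' = A' ∪ B' = {1, 2, 3, 4, 5, 6, 7, 9, 10, 11, 12, 13, 16, 17, 19, 20}


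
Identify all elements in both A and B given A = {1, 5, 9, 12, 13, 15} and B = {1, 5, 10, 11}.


A = {1, 5, 9, 12, 13, 15}
B = {1, 5, 10, 11}
Region: in both A and B
Elements: {1, 5}

Elements in both A and B: {1, 5}


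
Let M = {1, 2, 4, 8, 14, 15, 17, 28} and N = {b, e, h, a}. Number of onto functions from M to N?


n = |M| = 8, k = |N| = 4. Surjections via inclusion-exclusion:
S(n,k) = Σ(-1)^i × C(k,i) × (k-i)^n, i=0 to k
i=0: (-1)^0×C(4,0)×4^8 = 65536
i=1: (-1)^1×C(4,1)×3^8 = -26244
i=2: (-1)^2×C(4,2)×2^8 = 1536
i=3: (-1)^3×C(4,3)×1^8 = -4
i=4: (-1)^4×C(4,4)×0^8 = 0
Total = 40824

Number of surjections = 40824


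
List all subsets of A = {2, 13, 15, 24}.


|A| = 4, so |P(A)| = 2^4 = 16
Enumerate subsets by cardinality (0 to 4):
∅, {2}, {13}, {15}, {24}, {2, 13}, {2, 15}, {2, 24}, {13, 15}, {13, 24}, {15, 24}, {2, 13, 15}, {2, 13, 24}, {2, 15, 24}, {13, 15, 24}, {2, 13, 15, 24}

P(A) has 16 subsets: ∅, {2}, {13}, {15}, {24}, {2, 13}, {2, 15}, {2, 24}, {13, 15}, {13, 24}, {15, 24}, {2, 13, 15}, {2, 13, 24}, {2, 15, 24}, {13, 15, 24}, {2, 13, 15, 24}


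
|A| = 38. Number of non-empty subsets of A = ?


Total subsets = 2^n = 2^38 = 274877906944
Non-empty subsets exclude the empty set: 2^n - 1
= 274877906944 - 1
= 274877906943

Number of non-empty subsets = 274877906943


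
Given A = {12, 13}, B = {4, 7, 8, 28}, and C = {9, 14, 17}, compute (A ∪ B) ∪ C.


A ∪ B = {4, 7, 8, 12, 13, 28}
(A ∪ B) ∪ C = {4, 7, 8, 9, 12, 13, 14, 17, 28}

A ∪ B ∪ C = {4, 7, 8, 9, 12, 13, 14, 17, 28}


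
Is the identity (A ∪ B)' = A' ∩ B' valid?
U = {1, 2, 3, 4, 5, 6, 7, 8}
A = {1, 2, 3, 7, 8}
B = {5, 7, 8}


LHS: A ∪ B = {1, 2, 3, 5, 7, 8}
(A ∪ B)' = U \ (A ∪ B) = {4, 6}
A' = {4, 5, 6}, B' = {1, 2, 3, 4, 6}
Claimed RHS: A' ∩ B' = {4, 6}
Identity is VALID: LHS = RHS = {4, 6} ✓

Identity is valid. (A ∪ B)' = A' ∩ B' = {4, 6}


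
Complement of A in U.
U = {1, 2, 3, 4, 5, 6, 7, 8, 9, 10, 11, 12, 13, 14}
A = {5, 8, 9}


Aᶜ = U \ A = elements in U but not in A
U = {1, 2, 3, 4, 5, 6, 7, 8, 9, 10, 11, 12, 13, 14}
A = {5, 8, 9}
Aᶜ = {1, 2, 3, 4, 6, 7, 10, 11, 12, 13, 14}

Aᶜ = {1, 2, 3, 4, 6, 7, 10, 11, 12, 13, 14}


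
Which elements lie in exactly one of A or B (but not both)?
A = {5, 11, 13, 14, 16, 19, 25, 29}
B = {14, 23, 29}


A △ B = (A \ B) ∪ (B \ A) = elements in exactly one of A or B
A \ B = {5, 11, 13, 16, 19, 25}
B \ A = {23}
A △ B = {5, 11, 13, 16, 19, 23, 25}

A △ B = {5, 11, 13, 16, 19, 23, 25}


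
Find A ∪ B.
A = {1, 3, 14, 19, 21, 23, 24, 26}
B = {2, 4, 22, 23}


A ∪ B = all elements in A or B (or both)
A = {1, 3, 14, 19, 21, 23, 24, 26}
B = {2, 4, 22, 23}
A ∪ B = {1, 2, 3, 4, 14, 19, 21, 22, 23, 24, 26}

A ∪ B = {1, 2, 3, 4, 14, 19, 21, 22, 23, 24, 26}


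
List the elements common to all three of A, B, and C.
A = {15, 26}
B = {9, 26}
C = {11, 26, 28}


A ∩ B = {26}
(A ∩ B) ∩ C = {26}

A ∩ B ∩ C = {26}


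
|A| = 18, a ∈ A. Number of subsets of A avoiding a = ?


Subsets of A avoiding a are subsets of A \ {a}, which has 17 elements.
Count = 2^(n-1) = 2^17
= 131072

Number of subsets avoiding a = 131072


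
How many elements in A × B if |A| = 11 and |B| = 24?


|A × B| = |A| × |B|
= 11 × 24
= 264

|A × B| = 264


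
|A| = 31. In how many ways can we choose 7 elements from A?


C(n,k) = n! / (k!(n-k)!)
C(31,7) = 31! / (7!24!)
= 2629575

C(31,7) = 2629575


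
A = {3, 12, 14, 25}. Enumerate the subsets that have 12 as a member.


A subset of A contains 12 iff the remaining 3 elements form any subset of A \ {12}.
Count: 2^(n-1) = 2^3 = 8
Subsets containing 12: {12}, {3, 12}, {12, 14}, {12, 25}, {3, 12, 14}, {3, 12, 25}, {12, 14, 25}, {3, 12, 14, 25}

Subsets containing 12 (8 total): {12}, {3, 12}, {12, 14}, {12, 25}, {3, 12, 14}, {3, 12, 25}, {12, 14, 25}, {3, 12, 14, 25}


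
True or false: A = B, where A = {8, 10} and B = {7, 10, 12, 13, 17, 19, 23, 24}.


Two sets are equal iff they have exactly the same elements.
A = {8, 10}
B = {7, 10, 12, 13, 17, 19, 23, 24}
Differences: {7, 8, 12, 13, 17, 19, 23, 24}
A ≠ B

No, A ≠ B


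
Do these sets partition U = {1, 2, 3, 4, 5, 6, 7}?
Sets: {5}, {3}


A partition requires: (1) non-empty parts, (2) pairwise disjoint, (3) union = U
Parts: {5}, {3}
Union of parts: {3, 5}
U = {1, 2, 3, 4, 5, 6, 7}
All non-empty? True
Pairwise disjoint? True
Covers U? False

No, not a valid partition


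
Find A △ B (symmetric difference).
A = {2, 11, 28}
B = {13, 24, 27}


A △ B = (A \ B) ∪ (B \ A) = elements in exactly one of A or B
A \ B = {2, 11, 28}
B \ A = {13, 24, 27}
A △ B = {2, 11, 13, 24, 27, 28}

A △ B = {2, 11, 13, 24, 27, 28}


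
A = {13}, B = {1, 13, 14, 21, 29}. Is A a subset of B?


A ⊆ B means every element of A is in B.
All elements of A are in B.
So A ⊆ B.

Yes, A ⊆ B


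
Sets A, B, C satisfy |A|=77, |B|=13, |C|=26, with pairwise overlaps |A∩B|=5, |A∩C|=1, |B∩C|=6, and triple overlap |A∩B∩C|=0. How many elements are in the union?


|A∪B∪C| = |A|+|B|+|C| - |A∩B|-|A∩C|-|B∩C| + |A∩B∩C|
= 77+13+26 - 5-1-6 + 0
= 116 - 12 + 0
= 104

|A ∪ B ∪ C| = 104


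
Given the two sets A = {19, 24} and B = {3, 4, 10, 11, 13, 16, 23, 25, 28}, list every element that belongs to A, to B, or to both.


A ∪ B = all elements in A or B (or both)
A = {19, 24}
B = {3, 4, 10, 11, 13, 16, 23, 25, 28}
A ∪ B = {3, 4, 10, 11, 13, 16, 19, 23, 24, 25, 28}

A ∪ B = {3, 4, 10, 11, 13, 16, 19, 23, 24, 25, 28}


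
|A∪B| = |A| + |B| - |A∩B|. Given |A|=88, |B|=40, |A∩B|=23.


|A ∪ B| = |A| + |B| - |A ∩ B|
= 88 + 40 - 23
= 105

|A ∪ B| = 105


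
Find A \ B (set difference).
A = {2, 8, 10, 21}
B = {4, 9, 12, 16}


A \ B = elements in A but not in B
A = {2, 8, 10, 21}
B = {4, 9, 12, 16}
Remove from A any elements in B
A \ B = {2, 8, 10, 21}

A \ B = {2, 8, 10, 21}


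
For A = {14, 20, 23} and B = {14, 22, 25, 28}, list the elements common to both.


A ∩ B = elements in both A and B
A = {14, 20, 23}
B = {14, 22, 25, 28}
A ∩ B = {14}

A ∩ B = {14}


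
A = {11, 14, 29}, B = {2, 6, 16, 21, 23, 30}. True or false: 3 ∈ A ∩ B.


A = {11, 14, 29}, B = {2, 6, 16, 21, 23, 30}
A ∩ B = elements in both A and B
A ∩ B = ∅
Checking if 3 ∈ A ∩ B
3 is not in A ∩ B → False

3 ∉ A ∩ B


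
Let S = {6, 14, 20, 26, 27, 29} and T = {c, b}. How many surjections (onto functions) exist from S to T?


n = |S| = 6, k = |T| = 2. Surjections via inclusion-exclusion:
S(n,k) = Σ(-1)^i × C(k,i) × (k-i)^n, i=0 to k
i=0: (-1)^0×C(2,0)×2^6 = 64
i=1: (-1)^1×C(2,1)×1^6 = -2
i=2: (-1)^2×C(2,2)×0^6 = 0
Total = 62

Number of surjections = 62


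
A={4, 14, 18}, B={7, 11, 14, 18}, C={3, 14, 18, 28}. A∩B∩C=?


A ∩ B = {14, 18}
(A ∩ B) ∩ C = {14, 18}

A ∩ B ∩ C = {14, 18}


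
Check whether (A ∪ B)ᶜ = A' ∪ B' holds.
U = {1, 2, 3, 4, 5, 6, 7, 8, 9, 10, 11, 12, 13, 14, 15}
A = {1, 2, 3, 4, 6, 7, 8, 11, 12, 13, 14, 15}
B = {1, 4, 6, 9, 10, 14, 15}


LHS: A ∪ B = {1, 2, 3, 4, 6, 7, 8, 9, 10, 11, 12, 13, 14, 15}
(A ∪ B)' = U \ (A ∪ B) = {5}
A' = {5, 9, 10}, B' = {2, 3, 5, 7, 8, 11, 12, 13}
Claimed RHS: A' ∪ B' = {2, 3, 5, 7, 8, 9, 10, 11, 12, 13}
Identity is INVALID: LHS = {5} but the RHS claimed here equals {2, 3, 5, 7, 8, 9, 10, 11, 12, 13}. The correct form is (A ∪ B)' = A' ∩ B'.

Identity is invalid: (A ∪ B)' = {5} but A' ∪ B' = {2, 3, 5, 7, 8, 9, 10, 11, 12, 13}. The correct De Morgan law is (A ∪ B)' = A' ∩ B'.


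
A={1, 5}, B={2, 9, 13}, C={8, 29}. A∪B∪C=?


A ∪ B = {1, 2, 5, 9, 13}
(A ∪ B) ∪ C = {1, 2, 5, 8, 9, 13, 29}

A ∪ B ∪ C = {1, 2, 5, 8, 9, 13, 29}


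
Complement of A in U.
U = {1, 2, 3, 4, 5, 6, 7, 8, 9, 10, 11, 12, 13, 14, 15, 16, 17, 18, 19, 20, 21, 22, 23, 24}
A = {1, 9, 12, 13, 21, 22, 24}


Aᶜ = U \ A = elements in U but not in A
U = {1, 2, 3, 4, 5, 6, 7, 8, 9, 10, 11, 12, 13, 14, 15, 16, 17, 18, 19, 20, 21, 22, 23, 24}
A = {1, 9, 12, 13, 21, 22, 24}
Aᶜ = {2, 3, 4, 5, 6, 7, 8, 10, 11, 14, 15, 16, 17, 18, 19, 20, 23}

Aᶜ = {2, 3, 4, 5, 6, 7, 8, 10, 11, 14, 15, 16, 17, 18, 19, 20, 23}


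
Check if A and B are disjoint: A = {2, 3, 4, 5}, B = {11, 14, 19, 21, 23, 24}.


Disjoint means A ∩ B = ∅.
A ∩ B = ∅
A ∩ B = ∅, so A and B are disjoint.

Yes, A and B are disjoint


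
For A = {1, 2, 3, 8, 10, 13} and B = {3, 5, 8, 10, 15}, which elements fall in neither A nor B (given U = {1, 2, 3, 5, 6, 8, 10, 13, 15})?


A = {1, 2, 3, 8, 10, 13}
B = {3, 5, 8, 10, 15}
Region: in neither A nor B (given U = {1, 2, 3, 5, 6, 8, 10, 13, 15})
Elements: {6}

Elements in neither A nor B (given U = {1, 2, 3, 5, 6, 8, 10, 13, 15}): {6}


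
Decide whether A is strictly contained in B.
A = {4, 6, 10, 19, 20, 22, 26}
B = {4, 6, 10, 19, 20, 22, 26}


A ⊂ B requires: A ⊆ B AND A ≠ B.
A ⊆ B? Yes
A = B? Yes
A = B, so A is not a PROPER subset.

No, A is not a proper subset of B
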